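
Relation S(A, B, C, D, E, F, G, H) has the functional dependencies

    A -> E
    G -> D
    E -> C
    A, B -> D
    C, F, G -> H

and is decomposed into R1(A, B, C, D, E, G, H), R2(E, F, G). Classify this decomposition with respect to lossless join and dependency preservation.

lossy and not dependency-preserving

Lossless test: (E, G)⁺ = {C, D, E, G}, which is a superkey of neither fragment — lossy.
Dependency preservation: the restricted closure of {C, F, G} across the fragments never reaches {H}, so C, F, G → H cannot be enforced without a join — not preserved.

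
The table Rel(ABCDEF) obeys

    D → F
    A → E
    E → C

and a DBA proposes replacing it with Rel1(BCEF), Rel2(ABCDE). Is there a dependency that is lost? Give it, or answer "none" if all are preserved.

D → F

Check D → F: no single fragment contains all of {DF}, and the restricted closure of {D} across the fragments never reaches {F}.
A → E is preserved.
E → C is preserved.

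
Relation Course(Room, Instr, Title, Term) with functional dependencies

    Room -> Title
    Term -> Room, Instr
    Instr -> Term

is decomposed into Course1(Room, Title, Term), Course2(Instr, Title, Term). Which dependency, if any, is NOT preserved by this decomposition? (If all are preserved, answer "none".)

Room → Title lies within Course1.
Term → Room, Instr: restricted closure across fragments reaches Room, Instr.
Instr → Term lies within Course2.
Every dependency is enforceable on the fragments, so the decomposition is dependency-preserving.

none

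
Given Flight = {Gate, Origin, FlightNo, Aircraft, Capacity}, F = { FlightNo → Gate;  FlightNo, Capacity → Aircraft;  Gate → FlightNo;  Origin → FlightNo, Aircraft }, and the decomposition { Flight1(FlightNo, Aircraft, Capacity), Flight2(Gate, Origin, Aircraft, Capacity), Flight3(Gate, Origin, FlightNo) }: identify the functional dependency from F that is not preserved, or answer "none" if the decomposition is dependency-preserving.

FlightNo → Gate lies within Flight3.
FlightNo, Capacity → Aircraft lies within Flight1.
Gate → FlightNo lies within Flight3.
Origin → FlightNo, Aircraft: restricted closure across fragments reaches FlightNo, Aircraft.
Every dependency is enforceable on the fragments, so the decomposition is dependency-preserving.

none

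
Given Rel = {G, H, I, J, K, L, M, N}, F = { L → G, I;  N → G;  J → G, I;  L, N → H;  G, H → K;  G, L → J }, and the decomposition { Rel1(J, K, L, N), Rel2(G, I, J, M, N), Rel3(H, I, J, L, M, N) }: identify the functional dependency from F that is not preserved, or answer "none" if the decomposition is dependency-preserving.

G, H → K

Check G, H → K: no single fragment contains all of {G, H, K}, and the restricted closure of {G, H} across the fragments never reaches {K}.
L → G, I is preserved.
N → G is preserved.
J → G, I is preserved.
L, N → H is preserved.
G, L → J is preserved.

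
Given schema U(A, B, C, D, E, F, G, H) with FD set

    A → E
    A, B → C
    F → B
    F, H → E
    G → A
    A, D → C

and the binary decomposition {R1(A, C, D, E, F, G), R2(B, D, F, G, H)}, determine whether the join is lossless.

Yes

Common attributes: R1 ∩ R2 = {D, F, G}.
Closure of {D, F, G}: F → B applies, adding B; G → A applies, adding A; A, D → C applies, adding C; A → E applies, adding E. So (D, F, G)⁺ = {A, B, C, D, E, F, G}.
This closure contains every attribute of R1, so R1 ∩ R2 → R1. The join is lossless.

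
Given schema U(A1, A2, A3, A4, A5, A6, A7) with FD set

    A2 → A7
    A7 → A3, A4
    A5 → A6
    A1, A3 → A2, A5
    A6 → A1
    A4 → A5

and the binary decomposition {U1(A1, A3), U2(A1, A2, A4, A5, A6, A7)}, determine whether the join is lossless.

No

Common attributes: U1 ∩ U2 = {A1}.
No dependency enlarges {A1}, so (A1)⁺ = {A1}.
The closure contains neither all of U1 = {A1, A3} nor all of U2 = {A1, A2, A4, A5, A6, A7}, so the common attributes are not a superkey of either fragment. The join is lossy.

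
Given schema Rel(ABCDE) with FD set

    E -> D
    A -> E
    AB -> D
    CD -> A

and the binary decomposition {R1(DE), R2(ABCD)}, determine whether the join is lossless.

Common attributes: R1 ∩ R2 = {D}.
No dependency enlarges {D}, so (D)⁺ = {D}.
The closure contains neither all of R1 = {DE} nor all of R2 = {ABCD}, so the common attributes are not a superkey of either fragment. The join is lossy.

No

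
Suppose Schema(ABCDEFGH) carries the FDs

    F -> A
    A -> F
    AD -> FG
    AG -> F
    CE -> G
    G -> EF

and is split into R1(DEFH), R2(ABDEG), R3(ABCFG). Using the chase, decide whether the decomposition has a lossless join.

No

Chase test. Columns are ABCDEFGH; row i has aⱼ where attribute j ∈ Ri, else bᵢⱼ.
Initial tableau (one row per fragment):
  row 1: b11 b12 b13 a4 a5 a6 b17 a8
  row 2: a1 a2 b23 a4 a5 b26 a7 b28
  row 3: a1 a2 a3 b34 b35 a6 a7 b38
Rows 1 and 3 agree on F; apply F→A and equate their A entries.
Rows 1 and 2 agree on A; apply A→F and equate their F entries.
Rows 1 and 2 agree on AD; apply AD→FG and equate their FG entries.
Rows 1 and 3 agree on G; apply G→EF and equate their EF entries.
No row becomes fully distinguished — the join is lossy.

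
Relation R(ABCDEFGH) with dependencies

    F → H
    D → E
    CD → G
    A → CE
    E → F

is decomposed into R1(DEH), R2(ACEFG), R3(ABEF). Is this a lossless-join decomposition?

No

Chase test. Columns are ABCDEFGH; row i has aⱼ where attribute j ∈ Ri, else bᵢⱼ.
Initial tableau (one row per fragment):
  row 1: b11 b12 b13 a4 a5 b16 b17 a8
  row 2: a1 b22 a3 b24 a5 a6 a7 b28
  row 3: a1 a2 b33 b34 a5 a6 b37 b38
Rows 2 and 3 agree on F; apply F→H and equate their H entries.
Rows 2 and 3 agree on A; apply A→CE and equate their CE entries.
Rows 1 and 2 agree on E; apply E→F and equate their F entries.
Rows 1 and 2 agree on F; apply F→H and equate their H entries.
No row becomes fully distinguished — the join is lossy.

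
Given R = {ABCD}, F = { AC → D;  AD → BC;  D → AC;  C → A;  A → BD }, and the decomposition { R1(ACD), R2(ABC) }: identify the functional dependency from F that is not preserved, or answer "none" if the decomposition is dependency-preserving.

AC → D lies within R1.
AD → BC: restricted closure across fragments reaches BC.
D → AC lies within R1.
C → A lies within R1.
A → BD: restricted closure across fragments reaches BD.
Every dependency is enforceable on the fragments, so the decomposition is dependency-preserving.

none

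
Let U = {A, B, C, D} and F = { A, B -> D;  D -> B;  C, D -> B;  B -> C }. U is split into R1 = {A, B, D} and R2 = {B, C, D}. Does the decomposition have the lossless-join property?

Common attributes: R1 ∩ R2 = {B, D}.
Closure of {B, D}: B → C applies, adding C. So (B, D)⁺ = {B, C, D}.
This closure contains every attribute of R2, so R1 ∩ R2 → R2. The join is lossless.

Yes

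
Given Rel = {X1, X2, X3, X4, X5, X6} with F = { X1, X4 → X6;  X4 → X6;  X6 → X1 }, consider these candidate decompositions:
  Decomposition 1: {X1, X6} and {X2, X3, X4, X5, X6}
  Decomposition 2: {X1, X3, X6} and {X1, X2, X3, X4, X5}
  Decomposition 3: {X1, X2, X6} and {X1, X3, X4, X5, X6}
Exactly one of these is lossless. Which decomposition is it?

Decomposition 1

Decomposition 1: common = {X6}, closure = {X1, X6} → lossless.
Decomposition 2: common = {X1, X3}, closure = {X1, X3} → lossy.
Decomposition 3: common = {X1, X6}, closure = {X1, X6} → lossy.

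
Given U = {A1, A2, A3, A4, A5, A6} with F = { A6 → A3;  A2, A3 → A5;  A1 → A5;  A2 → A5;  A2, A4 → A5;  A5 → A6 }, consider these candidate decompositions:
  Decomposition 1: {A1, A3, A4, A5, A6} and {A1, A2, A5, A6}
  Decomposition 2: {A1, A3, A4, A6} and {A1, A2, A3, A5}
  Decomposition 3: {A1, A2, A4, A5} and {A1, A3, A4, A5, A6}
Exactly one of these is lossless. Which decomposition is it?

Decomposition 1: common = {A1, A5, A6}, closure = {A1, A3, A5, A6} → lossy.
Decomposition 2: common = {A1, A3}, closure = {A1, A3, A5, A6} → lossy.
Decomposition 3: common = {A1, A4, A5}, closure = {A1, A3, A4, A5, A6} → lossless.

Decomposition 3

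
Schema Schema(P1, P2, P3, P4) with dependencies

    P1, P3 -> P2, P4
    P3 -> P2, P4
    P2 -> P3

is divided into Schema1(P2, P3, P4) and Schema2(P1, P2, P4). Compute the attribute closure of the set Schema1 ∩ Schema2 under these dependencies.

P2, P3, P4

Schema1 ∩ Schema2 = {P2, P4}.
P2 → P3 applies, adding P3
Closure: {P2, P3, P4}.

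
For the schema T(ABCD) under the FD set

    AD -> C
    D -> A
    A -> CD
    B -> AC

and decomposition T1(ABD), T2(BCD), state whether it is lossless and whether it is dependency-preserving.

Lossless test: (BD)⁺ = {ABCD}, which contains all of one fragment — lossless.
Dependency preservation: AD → C; A → CD; B → AC are not contained in any single fragment, but the restricted closure of each left-hand side across the fragments still reaches the right-hand side; the remaining FDs each lie inside some fragment. All dependencies are preserved.

lossless and dependency-preserving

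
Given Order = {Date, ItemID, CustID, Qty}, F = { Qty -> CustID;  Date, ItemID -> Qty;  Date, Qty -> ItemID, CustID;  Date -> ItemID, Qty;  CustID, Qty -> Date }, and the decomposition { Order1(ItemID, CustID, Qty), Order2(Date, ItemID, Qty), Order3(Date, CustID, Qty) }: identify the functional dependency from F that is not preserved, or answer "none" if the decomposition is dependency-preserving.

Qty → CustID lies within Order1.
Date, ItemID → Qty lies within Order2.
Date, Qty → ItemID, CustID: restricted closure across fragments reaches ItemID, CustID.
Date → ItemID, Qty lies within Order2.
CustID, Qty → Date lies within Order3.
Every dependency is enforceable on the fragments, so the decomposition is dependency-preserving.

none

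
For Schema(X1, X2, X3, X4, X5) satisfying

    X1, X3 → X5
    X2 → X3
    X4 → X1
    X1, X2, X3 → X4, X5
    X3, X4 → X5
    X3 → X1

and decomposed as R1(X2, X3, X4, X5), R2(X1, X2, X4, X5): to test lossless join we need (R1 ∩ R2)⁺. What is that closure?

X1, X2, X3, X4, X5

R1 ∩ R2 = {X2, X4, X5}.
X2 → X3 applies, adding X3
X4 → X1 applies, adding X1
Closure: {X1, X2, X3, X4, X5}.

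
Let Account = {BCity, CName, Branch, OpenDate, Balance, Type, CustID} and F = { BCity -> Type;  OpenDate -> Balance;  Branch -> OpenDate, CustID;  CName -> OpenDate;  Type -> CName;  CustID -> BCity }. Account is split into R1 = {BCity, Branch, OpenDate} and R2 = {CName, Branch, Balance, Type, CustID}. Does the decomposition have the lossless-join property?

Common attributes: R1 ∩ R2 = {Branch}.
Closure of {Branch}: Branch → OpenDate, CustID applies, adding OpenDate, CustID; CustID → BCity applies, adding BCity; BCity → Type applies, adding Type; OpenDate → Balance applies, adding Balance; Type → CName applies, adding CName. So (Branch)⁺ = {BCity, CName, Branch, OpenDate, Balance, Type, CustID}.
This closure contains every attribute of R1, so R1 ∩ R2 → R1. The join is lossless.

Yes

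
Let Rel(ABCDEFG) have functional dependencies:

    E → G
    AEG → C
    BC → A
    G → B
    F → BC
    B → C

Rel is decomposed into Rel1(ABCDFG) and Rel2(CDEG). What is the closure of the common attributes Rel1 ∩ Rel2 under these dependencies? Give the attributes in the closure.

Rel1 ∩ Rel2 = {CDG}.
G → B applies, adding B
BC → A applies, adding A
Closure: {ABCDG}.

ABCDG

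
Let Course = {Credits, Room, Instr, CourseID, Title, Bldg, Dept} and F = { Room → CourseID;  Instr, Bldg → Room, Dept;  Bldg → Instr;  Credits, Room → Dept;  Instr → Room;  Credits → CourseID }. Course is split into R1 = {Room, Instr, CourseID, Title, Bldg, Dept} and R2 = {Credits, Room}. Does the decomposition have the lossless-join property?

No

Common attributes: R1 ∩ R2 = {Room}.
Closure of {Room}: Room → CourseID applies, adding CourseID. So (Room)⁺ = {Room, CourseID}.
The closure contains neither all of R1 = {Room, Instr, CourseID, Title, Bldg, Dept} nor all of R2 = {Credits, Room}, so the common attributes are not a superkey of either fragment. The join is lossy.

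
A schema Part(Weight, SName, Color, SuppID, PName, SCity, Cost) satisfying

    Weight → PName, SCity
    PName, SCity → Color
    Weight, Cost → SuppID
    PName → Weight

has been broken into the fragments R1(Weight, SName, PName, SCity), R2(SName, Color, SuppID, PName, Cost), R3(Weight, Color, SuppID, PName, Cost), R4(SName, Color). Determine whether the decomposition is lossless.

Chase test. Columns are Weight, SName, Color, SuppID, PName, SCity, Cost; row i has aⱼ where attribute j ∈ Ri, else bᵢⱼ.
Initial tableau (one row per fragment):
  row 1: a1 a2 b13 b14 a5 a6 b17
  row 2: b21 a2 a3 a4 a5 b26 a7
  row 3: a1 b32 a3 a4 a5 b36 a7
  row 4: b41 a2 a3 b44 b45 b46 b47
Rows 1 and 3 agree on Weight; apply Weight→PName, SCity and equate their PName, SCity entries.
Rows 1 and 3 agree on PName, SCity; apply PName, SCity→Color and equate their Color entries.
Rows 1 and 2 agree on PName; apply PName→Weight and equate their Weight entries.
Rows 1 and 2 agree on Weight; apply Weight→PName, SCity and equate their PName, SCity entries.
Row 2 is now all distinguished symbols — the join is lossless.

Yes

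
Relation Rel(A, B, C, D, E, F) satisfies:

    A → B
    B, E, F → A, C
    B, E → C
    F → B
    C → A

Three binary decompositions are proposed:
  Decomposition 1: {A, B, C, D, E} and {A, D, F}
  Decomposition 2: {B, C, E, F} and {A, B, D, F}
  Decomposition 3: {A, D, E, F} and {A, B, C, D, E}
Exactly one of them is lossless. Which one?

Decomposition 1: common = {A, D}, closure = {A, B, D} → lossy.
Decomposition 2: common = {B, F}, closure = {B, F} → lossy.
Decomposition 3: common = {A, D, E}, closure = {A, B, C, D, E} → lossless.

Decomposition 3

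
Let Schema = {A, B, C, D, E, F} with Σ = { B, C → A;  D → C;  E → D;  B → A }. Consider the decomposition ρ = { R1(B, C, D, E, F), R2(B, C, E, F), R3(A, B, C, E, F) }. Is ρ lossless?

Chase test. Columns are A, B, C, D, E, F; row i has aⱼ where attribute j ∈ Ri, else bᵢⱼ.
Initial tableau (one row per fragment):
  row 1: b11 a2 a3 a4 a5 a6
  row 2: b21 a2 a3 b24 a5 a6
  row 3: a1 a2 a3 b34 a5 a6
Rows 1 and 2 agree on B, C; apply B, C→A and equate their A entries.
Rows 1 and 3 agree on B, C; apply B, C→A and equate their A entries.
Rows 1 and 2 agree on E; apply E→D and equate their D entries.
Rows 1 and 3 agree on E; apply E→D and equate their D entries.
Row 1 is now all distinguished symbols — the join is lossless.

Yes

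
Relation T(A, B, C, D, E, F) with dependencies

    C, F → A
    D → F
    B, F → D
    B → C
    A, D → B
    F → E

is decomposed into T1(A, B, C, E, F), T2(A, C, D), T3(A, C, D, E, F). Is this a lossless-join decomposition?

No

Chase test. Columns are A, B, C, D, E, F; row i has aⱼ where attribute j ∈ Ti, else bᵢⱼ.
Initial tableau (one row per fragment):
  row 1: a1 a2 a3 b14 a5 a6
  row 2: a1 b22 a3 a4 b25 b26
  row 3: a1 b32 a3 a4 a5 a6
Rows 2 and 3 agree on D; apply D→F and equate their F entries.
Rows 2 and 3 agree on A, D; apply A, D→B and equate their B entries.
Rows 1 and 2 agree on F; apply F→E and equate their E entries.
No row becomes fully distinguished — the join is lossy.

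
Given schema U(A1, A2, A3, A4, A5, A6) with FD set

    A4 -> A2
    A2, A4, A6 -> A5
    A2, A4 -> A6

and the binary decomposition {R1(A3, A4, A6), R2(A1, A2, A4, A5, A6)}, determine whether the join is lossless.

Common attributes: R1 ∩ R2 = {A4, A6}.
Closure of {A4, A6}: A4 → A2 applies, adding A2; A2, A4, A6 → A5 applies, adding A5. So (A4, A6)⁺ = {A2, A4, A5, A6}.
The closure contains neither all of R1 = {A3, A4, A6} nor all of R2 = {A1, A2, A4, A5, A6}, so the common attributes are not a superkey of either fragment. The join is lossy.

No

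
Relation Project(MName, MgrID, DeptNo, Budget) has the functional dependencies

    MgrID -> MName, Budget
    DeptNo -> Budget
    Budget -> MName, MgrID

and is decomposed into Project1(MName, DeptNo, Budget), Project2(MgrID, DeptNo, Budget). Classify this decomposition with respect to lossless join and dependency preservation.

lossless and dependency-preserving

Lossless test: (DeptNo, Budget)⁺ = {MName, MgrID, DeptNo, Budget}, which contains all of one fragment — lossless.
Dependency preservation: MgrID → MName, Budget; Budget → MName, MgrID are not contained in any single fragment, but the restricted closure of each left-hand side across the fragments still reaches the right-hand side; the remaining FDs each lie inside some fragment. All dependencies are preserved.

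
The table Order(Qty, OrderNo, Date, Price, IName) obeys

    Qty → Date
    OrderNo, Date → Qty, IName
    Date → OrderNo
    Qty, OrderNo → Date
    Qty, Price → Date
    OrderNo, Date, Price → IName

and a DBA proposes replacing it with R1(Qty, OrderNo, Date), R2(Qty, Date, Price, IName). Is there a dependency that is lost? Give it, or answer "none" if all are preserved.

none

Qty → Date lies within R1.
OrderNo, Date → Qty, IName: restricted closure across fragments reaches Qty, IName.
Date → OrderNo lies within R1.
Qty, OrderNo → Date lies within R1.
Qty, Price → Date lies within R2.
OrderNo, Date, Price → IName: restricted closure across fragments reaches IName.
Every dependency is enforceable on the fragments, so the decomposition is dependency-preserving.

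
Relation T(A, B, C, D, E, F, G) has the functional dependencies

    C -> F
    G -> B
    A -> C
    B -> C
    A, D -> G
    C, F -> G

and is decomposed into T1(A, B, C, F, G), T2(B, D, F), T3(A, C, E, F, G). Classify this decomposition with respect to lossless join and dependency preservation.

Lossless test (chase): Rows 1 and 3 agree on G; apply G→B and equate their B entries. Rows 1 and 2 agree on B; apply B→C and equate their C entries. Rows 1 and 2 agree on C, F; apply C, F→G and equate their G entries. No row becomes fully distinguished — the join is lossy.
Dependency preservation: A, D → G is not contained in any single fragment, but the restricted closure of its left-hand side across the fragments still reaches the right-hand side; the remaining FDs each lie inside some fragment. All dependencies are preserved.

lossy but dependency-preserving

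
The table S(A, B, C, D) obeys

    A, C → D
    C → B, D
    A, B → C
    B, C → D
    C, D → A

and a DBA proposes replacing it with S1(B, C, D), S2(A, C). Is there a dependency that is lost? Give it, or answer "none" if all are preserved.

Check A, B → C: no single fragment contains all of {A, B, C}, and the restricted closure of {A, B} across the fragments never reaches {C}.
A, C → D is preserved.
C → B, D is preserved.
B, C → D is preserved.
C, D → A is preserved.

A, B → C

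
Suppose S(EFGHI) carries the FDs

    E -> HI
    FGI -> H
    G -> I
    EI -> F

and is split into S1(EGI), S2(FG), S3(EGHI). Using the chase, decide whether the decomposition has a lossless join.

No

Chase test. Columns are EFGHI; row i has aⱼ where attribute j ∈ Si, else bᵢⱼ.
Initial tableau (one row per fragment):
  row 1: a1 b12 a3 b14 a5
  row 2: b21 a2 a3 b24 b25
  row 3: a1 b32 a3 a4 a5
Rows 1 and 3 agree on E; apply E→HI and equate their HI entries.
Rows 1 and 2 agree on G; apply G→I and equate their I entries.
Rows 1 and 3 agree on EI; apply EI→F and equate their F entries.
No row becomes fully distinguished — the join is lossy.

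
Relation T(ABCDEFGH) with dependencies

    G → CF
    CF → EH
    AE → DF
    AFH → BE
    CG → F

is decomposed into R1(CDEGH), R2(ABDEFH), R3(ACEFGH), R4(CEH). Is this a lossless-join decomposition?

Yes

Chase test. Columns are ABCDEFGH; row i has aⱼ where attribute j ∈ Ri, else bᵢⱼ.
Initial tableau (one row per fragment):
  row 1: b11 b12 a3 a4 a5 b16 a7 a8
  row 2: a1 a2 b23 a4 a5 a6 b27 a8
  row 3: a1 b32 a3 b34 a5 a6 a7 a8
  row 4: b41 b42 a3 b44 a5 b46 b47 a8
Rows 1 and 3 agree on G; apply G→CF and equate their CF entries.
Rows 2 and 3 agree on AE; apply AE→DF and equate their DF entries.
Rows 2 and 3 agree on AFH; apply AFH→BE and equate their BE entries.
Row 3 is now all distinguished symbols — the join is lossless.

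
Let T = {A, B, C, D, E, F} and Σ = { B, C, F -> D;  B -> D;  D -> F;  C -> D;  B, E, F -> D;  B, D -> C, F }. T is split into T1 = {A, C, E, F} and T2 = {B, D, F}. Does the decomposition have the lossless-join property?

Common attributes: T1 ∩ T2 = {F}.
No dependency enlarges {F}, so (F)⁺ = {F}.
The closure contains neither all of T1 = {A, C, E, F} nor all of T2 = {B, D, F}, so the common attributes are not a superkey of either fragment. The join is lossy.

No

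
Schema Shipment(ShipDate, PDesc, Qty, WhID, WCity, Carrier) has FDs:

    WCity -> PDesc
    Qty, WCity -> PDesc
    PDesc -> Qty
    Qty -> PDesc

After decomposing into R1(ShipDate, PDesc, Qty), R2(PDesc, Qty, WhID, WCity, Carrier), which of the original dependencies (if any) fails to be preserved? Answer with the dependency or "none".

WCity → PDesc lies within R2.
Qty, WCity → PDesc lies within R2.
PDesc → Qty lies within R1.
Qty → PDesc lies within R1.
Every dependency is enforceable on the fragments, so the decomposition is dependency-preserving.

none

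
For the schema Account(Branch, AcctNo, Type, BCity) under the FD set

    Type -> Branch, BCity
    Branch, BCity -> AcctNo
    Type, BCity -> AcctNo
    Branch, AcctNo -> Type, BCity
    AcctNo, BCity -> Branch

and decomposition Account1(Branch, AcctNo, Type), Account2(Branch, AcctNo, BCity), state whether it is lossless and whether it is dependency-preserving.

Lossless test: (Branch, AcctNo)⁺ = {Branch, AcctNo, Type, BCity}, which contains all of one fragment — lossless.
Dependency preservation: Type → Branch, BCity; Type, BCity → AcctNo; Branch, AcctNo → Type, BCity are not contained in any single fragment, but the restricted closure of each left-hand side across the fragments still reaches the right-hand side; the remaining FDs each lie inside some fragment. All dependencies are preserved.

lossless and dependency-preserving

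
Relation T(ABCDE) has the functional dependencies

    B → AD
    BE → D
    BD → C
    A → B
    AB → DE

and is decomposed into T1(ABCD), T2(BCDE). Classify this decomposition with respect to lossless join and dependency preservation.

Lossless test: (BCD)⁺ = {ABCDE}, which contains all of one fragment — lossless.
Dependency preservation: AB → DE is not contained in any single fragment, but the restricted closure of its left-hand side across the fragments still reaches the right-hand side; the remaining FDs each lie inside some fragment. All dependencies are preserved.

lossless and dependency-preserving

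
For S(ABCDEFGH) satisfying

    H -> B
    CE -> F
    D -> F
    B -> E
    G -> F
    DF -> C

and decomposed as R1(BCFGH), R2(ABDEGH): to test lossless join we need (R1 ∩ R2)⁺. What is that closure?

BEFGH

R1 ∩ R2 = {BGH}.
B → E applies, adding E
G → F applies, adding F
Closure: {BEFGH}.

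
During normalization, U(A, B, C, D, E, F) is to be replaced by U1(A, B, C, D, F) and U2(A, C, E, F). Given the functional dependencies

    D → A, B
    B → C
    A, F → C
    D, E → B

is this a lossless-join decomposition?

Common attributes: U1 ∩ U2 = {A, C, F}.
No dependency enlarges {A, C, F}, so (A, C, F)⁺ = {A, C, F}.
The closure contains neither all of U1 = {A, B, C, D, F} nor all of U2 = {A, C, E, F}, so the common attributes are not a superkey of either fragment. The join is lossy.

No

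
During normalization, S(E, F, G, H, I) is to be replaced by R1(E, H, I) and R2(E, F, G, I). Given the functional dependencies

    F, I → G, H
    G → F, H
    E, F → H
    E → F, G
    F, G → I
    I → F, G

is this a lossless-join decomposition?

Common attributes: R1 ∩ R2 = {E, I}.
Closure of {E, I}: E → F, G applies, adding F, G; F, I → G, H applies, adding H. So (E, I)⁺ = {E, F, G, H, I}.
This closure contains every attribute of R1, so R1 ∩ R2 → R1. The join is lossless.

Yes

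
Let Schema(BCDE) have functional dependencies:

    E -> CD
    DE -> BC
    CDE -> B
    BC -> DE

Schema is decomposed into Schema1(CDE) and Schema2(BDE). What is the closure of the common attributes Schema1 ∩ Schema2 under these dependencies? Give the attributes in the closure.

BCDE

Schema1 ∩ Schema2 = {DE}.
E → CD applies, adding C
DE → BC applies, adding B
Closure: {BCDE}.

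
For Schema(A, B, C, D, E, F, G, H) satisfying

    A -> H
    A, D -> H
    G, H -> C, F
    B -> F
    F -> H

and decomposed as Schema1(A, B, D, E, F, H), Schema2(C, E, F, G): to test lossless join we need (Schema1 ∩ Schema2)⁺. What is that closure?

E, F, H

Schema1 ∩ Schema2 = {E, F}.
F → H applies, adding H
Closure: {E, F, H}.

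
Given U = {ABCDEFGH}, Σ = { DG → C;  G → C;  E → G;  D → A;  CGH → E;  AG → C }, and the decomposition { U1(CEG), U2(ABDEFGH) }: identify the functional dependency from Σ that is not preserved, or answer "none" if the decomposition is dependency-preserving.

none

DG → C: restricted closure across fragments reaches C.
G → C lies within U1.
E → G lies within U1.
D → A lies within U2.
CGH → E: restricted closure across fragments reaches E.
AG → C: restricted closure across fragments reaches C.
Every dependency is enforceable on the fragments, so the decomposition is dependency-preserving.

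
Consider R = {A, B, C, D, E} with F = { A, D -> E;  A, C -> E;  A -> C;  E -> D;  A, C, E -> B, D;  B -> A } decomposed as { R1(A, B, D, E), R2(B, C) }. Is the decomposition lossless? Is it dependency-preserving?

lossless and dependency-preserving

Lossless test: (B)⁺ = {A, B, C, D, E}, which contains all of one fragment — lossless.
Dependency preservation: A, C → E; A → C; A, C, E → B, D are not contained in any single fragment, but the restricted closure of each left-hand side across the fragments still reaches the right-hand side; the remaining FDs each lie inside some fragment. All dependencies are preserved.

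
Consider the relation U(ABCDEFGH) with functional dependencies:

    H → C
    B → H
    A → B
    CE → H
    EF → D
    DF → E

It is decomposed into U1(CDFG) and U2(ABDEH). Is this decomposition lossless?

No

Common attributes: U1 ∩ U2 = {D}.
No dependency enlarges {D}, so (D)⁺ = {D}.
The closure contains neither all of U1 = {CDFG} nor all of U2 = {ABDEH}, so the common attributes are not a superkey of either fragment. The join is lossy.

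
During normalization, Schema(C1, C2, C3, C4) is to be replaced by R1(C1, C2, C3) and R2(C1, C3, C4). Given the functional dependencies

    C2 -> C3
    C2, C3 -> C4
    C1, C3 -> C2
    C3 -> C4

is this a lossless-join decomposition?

Yes

Common attributes: R1 ∩ R2 = {C1, C3}.
Closure of {C1, C3}: C1, C3 → C2 applies, adding C2; C3 → C4 applies, adding C4. So (C1, C3)⁺ = {C1, C2, C3, C4}.
This closure contains every attribute of R1, so R1 ∩ R2 → R1. The join is lossless.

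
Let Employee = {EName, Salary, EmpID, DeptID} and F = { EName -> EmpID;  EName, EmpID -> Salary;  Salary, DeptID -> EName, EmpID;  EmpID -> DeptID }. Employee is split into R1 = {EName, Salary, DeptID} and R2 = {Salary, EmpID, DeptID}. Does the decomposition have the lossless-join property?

Common attributes: R1 ∩ R2 = {Salary, DeptID}.
Closure of {Salary, DeptID}: Salary, DeptID → EName, EmpID applies, adding EName, EmpID. So (Salary, DeptID)⁺ = {EName, Salary, EmpID, DeptID}.
This closure contains every attribute of R1, so R1 ∩ R2 → R1. The join is lossless.

Yes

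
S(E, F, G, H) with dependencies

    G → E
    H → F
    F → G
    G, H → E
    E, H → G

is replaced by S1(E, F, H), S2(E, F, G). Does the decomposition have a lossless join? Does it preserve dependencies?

lossless and dependency-preserving

Lossless test: (E, F)⁺ = {E, F, G}, which contains all of one fragment — lossless.
Dependency preservation: G, H → E; E, H → G are not contained in any single fragment, but the restricted closure of each left-hand side across the fragments still reaches the right-hand side; the remaining FDs each lie inside some fragment. All dependencies are preserved.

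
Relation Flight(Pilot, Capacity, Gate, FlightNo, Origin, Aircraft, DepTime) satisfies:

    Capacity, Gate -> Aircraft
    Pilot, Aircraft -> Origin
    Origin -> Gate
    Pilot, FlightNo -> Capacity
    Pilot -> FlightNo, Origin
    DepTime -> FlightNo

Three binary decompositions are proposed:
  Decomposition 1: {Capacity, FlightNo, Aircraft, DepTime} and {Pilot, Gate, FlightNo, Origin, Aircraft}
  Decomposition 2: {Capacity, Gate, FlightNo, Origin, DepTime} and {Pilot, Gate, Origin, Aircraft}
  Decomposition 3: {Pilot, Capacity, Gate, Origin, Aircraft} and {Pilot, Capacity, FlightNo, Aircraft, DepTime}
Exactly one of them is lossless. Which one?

Decomposition 3

Decomposition 1: common = {FlightNo, Aircraft}, closure = {FlightNo, Aircraft} → lossy.
Decomposition 2: common = {Gate, Origin}, closure = {Gate, Origin} → lossy.
Decomposition 3: common = {Pilot, Capacity, Aircraft}, closure = {Pilot, Capacity, Gate, FlightNo, Origin, Aircraft} → lossless.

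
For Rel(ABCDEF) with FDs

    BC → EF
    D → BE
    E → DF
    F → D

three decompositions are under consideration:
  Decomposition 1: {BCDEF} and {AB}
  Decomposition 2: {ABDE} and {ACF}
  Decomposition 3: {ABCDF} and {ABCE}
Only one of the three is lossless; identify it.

Decomposition 3

Decomposition 1: common = {B}, closure = {B} → lossy.
Decomposition 2: common = {A}, closure = {A} → lossy.
Decomposition 3: common = {ABC}, closure = {ABCDEF} → lossless.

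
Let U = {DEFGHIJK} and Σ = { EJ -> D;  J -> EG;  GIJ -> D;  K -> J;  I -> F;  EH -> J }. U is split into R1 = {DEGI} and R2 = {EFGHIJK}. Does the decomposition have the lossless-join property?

No

Common attributes: R1 ∩ R2 = {EGI}.
Closure of {EGI}: I → F applies, adding F. So (EGI)⁺ = {EFGI}.
The closure contains neither all of R1 = {DEGI} nor all of R2 = {EFGHIJK}, so the common attributes are not a superkey of either fragment. The join is lossy.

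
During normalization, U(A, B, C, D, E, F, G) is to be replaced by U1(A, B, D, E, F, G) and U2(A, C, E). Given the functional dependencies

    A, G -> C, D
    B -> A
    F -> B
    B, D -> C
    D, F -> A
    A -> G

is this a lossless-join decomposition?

Common attributes: U1 ∩ U2 = {A, E}.
Closure of {A, E}: A → G applies, adding G; A, G → C, D applies, adding C, D. So (A, E)⁺ = {A, C, D, E, G}.
This closure contains every attribute of U2, so U1 ∩ U2 → U2. The join is lossless.

Yes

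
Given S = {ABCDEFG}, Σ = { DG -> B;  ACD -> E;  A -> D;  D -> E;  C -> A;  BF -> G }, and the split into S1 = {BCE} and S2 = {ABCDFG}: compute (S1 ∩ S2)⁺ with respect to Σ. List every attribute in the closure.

ABCDE

S1 ∩ S2 = {BC}.
C → A applies, adding A
A → D applies, adding D
D → E applies, adding E
Closure: {ABCDE}.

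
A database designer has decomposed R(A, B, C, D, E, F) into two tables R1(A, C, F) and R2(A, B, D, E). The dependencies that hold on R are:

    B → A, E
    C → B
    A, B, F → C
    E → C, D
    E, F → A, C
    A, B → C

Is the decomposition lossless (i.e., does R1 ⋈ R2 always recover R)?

Common attributes: R1 ∩ R2 = {A}.
No dependency enlarges {A}, so (A)⁺ = {A}.
The closure contains neither all of R1 = {A, C, F} nor all of R2 = {A, B, D, E}, so the common attributes are not a superkey of either fragment. The join is lossy.

No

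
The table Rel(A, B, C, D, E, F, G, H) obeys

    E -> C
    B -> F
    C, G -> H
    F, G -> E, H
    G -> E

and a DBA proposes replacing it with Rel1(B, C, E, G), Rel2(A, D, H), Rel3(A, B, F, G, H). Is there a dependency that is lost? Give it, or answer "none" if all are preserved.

none

E → C lies within Rel1.
B → F lies within Rel3.
C, G → H: restricted closure across fragments reaches H.
F, G → E, H: restricted closure across fragments reaches E, H.
G → E lies within Rel1.
Every dependency is enforceable on the fragments, so the decomposition is dependency-preserving.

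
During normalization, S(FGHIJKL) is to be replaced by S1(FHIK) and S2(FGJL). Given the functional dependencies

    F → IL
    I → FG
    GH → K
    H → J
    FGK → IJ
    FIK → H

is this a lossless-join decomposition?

Common attributes: S1 ∩ S2 = {F}.
Closure of {F}: F → IL applies, adding IL; I → FG applies, adding G. So (F)⁺ = {FGIL}.
The closure contains neither all of S1 = {FHIK} nor all of S2 = {FGJL}, so the common attributes are not a superkey of either fragment. The join is lossy.

No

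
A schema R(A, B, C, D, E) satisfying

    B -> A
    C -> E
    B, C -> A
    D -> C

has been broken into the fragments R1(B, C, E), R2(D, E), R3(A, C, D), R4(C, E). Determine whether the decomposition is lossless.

No

Chase test. Columns are A, B, C, D, E; row i has aⱼ where attribute j ∈ Ri, else bᵢⱼ.
Initial tableau (one row per fragment):
  row 1: b11 a2 a3 b14 a5
  row 2: b21 b22 b23 a4 a5
  row 3: a1 b32 a3 a4 b35
  row 4: b41 b42 a3 b44 a5
Rows 1 and 3 agree on C; apply C→E and equate their E entries.
Rows 2 and 3 agree on D; apply D→C and equate their C entries.
No row becomes fully distinguished — the join is lossy.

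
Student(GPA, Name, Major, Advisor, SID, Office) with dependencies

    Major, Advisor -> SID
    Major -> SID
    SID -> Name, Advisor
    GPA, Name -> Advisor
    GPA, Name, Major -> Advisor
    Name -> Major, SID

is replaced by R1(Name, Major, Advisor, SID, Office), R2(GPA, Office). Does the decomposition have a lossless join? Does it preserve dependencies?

lossy but dependency-preserving

Lossless test: (Office)⁺ = {Office}, which is a superkey of neither fragment — lossy.
Dependency preservation: GPA, Name → Advisor; GPA, Name, Major → Advisor are not contained in any single fragment, but the restricted closure of each left-hand side across the fragments still reaches the right-hand side; the remaining FDs each lie inside some fragment. All dependencies are preserved.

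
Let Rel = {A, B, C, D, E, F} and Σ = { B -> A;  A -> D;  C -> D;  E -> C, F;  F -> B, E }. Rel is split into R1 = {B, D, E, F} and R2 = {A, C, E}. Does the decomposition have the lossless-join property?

Common attributes: R1 ∩ R2 = {E}.
Closure of {E}: E → C, F applies, adding C, F; F → B, E applies, adding B; B → A applies, adding A; A → D applies, adding D. So (E)⁺ = {A, B, C, D, E, F}.
This closure contains every attribute of R1, so R1 ∩ R2 → R1. The join is lossless.

Yes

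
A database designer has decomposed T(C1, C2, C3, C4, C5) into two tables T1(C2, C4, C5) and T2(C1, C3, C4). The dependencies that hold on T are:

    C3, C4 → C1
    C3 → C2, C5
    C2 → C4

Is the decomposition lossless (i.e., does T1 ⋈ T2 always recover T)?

Common attributes: T1 ∩ T2 = {C4}.
No dependency enlarges {C4}, so (C4)⁺ = {C4}.
The closure contains neither all of T1 = {C2, C4, C5} nor all of T2 = {C1, C3, C4}, so the common attributes are not a superkey of either fragment. The join is lossy.

No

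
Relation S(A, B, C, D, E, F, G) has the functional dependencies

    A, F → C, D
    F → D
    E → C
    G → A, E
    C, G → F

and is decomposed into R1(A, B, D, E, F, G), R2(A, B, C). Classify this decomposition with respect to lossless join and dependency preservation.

Lossless test: (A, B)⁺ = {A, B}, which is a superkey of neither fragment — lossy.
Dependency preservation: the restricted closure of {A, F} across the fragments never reaches {C, D}, so A, F → C, D cannot be enforced without a join — not preserved.

lossy and not dependency-preserving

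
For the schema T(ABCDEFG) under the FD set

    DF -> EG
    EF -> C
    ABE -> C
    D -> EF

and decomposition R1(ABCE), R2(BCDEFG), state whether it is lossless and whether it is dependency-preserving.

Lossless test: (BCE)⁺ = {BCE}, which is a superkey of neither fragment — lossy.
Dependency preservation: every FD's attributes lie within a single fragment, so each can be enforced locally — preserved.

lossy but dependency-preserving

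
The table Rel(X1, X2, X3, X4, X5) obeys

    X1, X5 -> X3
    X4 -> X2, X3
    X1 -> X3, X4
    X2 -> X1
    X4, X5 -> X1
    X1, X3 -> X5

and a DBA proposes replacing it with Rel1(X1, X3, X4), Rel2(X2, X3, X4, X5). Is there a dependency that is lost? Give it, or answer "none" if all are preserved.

X1, X5 → X3: restricted closure across fragments reaches X3.
X4 → X2, X3 lies within Rel2.
X1 → X3, X4 lies within Rel1.
X2 → X1: restricted closure across fragments reaches X1.
X4, X5 → X1: restricted closure across fragments reaches X1.
X1, X3 → X5: restricted closure across fragments reaches X5.
Every dependency is enforceable on the fragments, so the decomposition is dependency-preserving.

none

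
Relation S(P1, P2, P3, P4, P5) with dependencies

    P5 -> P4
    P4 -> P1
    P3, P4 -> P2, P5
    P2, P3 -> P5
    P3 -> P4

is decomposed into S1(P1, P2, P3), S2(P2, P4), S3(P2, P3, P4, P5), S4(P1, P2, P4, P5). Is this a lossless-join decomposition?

Yes

Chase test. Columns are P1, P2, P3, P4, P5; row i has aⱼ where attribute j ∈ Si, else bᵢⱼ.
Initial tableau (one row per fragment):
  row 1: a1 a2 a3 b14 b15
  row 2: b21 a2 b23 a4 b25
  row 3: b31 a2 a3 a4 a5
  row 4: a1 a2 b43 a4 a5
Rows 2 and 3 agree on P4; apply P4→P1 and equate their P1 entries.
Rows 2 and 4 agree on P4; apply P4→P1 and equate their P1 entries.
Rows 1 and 3 agree on P2, P3; apply P2, P3→P5 and equate their P5 entries.
Rows 1 and 3 agree on P3; apply P3→P4 and equate their P4 entries.
Row 1 is now all distinguished symbols — the join is lossless.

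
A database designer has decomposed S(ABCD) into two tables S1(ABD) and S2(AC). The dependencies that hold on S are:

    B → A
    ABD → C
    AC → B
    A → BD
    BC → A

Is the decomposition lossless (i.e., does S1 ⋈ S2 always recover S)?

Yes

Common attributes: S1 ∩ S2 = {A}.
Closure of {A}: A → BD applies, adding BD; ABD → C applies, adding C. So (A)⁺ = {ABCD}.
This closure contains every attribute of S1, so S1 ∩ S2 → S1. The join is lossless.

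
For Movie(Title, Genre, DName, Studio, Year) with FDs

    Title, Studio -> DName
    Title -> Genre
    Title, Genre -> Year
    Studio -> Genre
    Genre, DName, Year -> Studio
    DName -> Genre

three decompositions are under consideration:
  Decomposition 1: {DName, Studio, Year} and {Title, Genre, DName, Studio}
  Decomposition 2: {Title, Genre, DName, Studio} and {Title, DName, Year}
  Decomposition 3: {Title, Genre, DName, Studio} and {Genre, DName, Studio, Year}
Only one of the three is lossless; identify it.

Decomposition 2

Decomposition 1: common = {DName, Studio}, closure = {Genre, DName, Studio} → lossy.
Decomposition 2: common = {Title, DName}, closure = {Title, Genre, DName, Studio, Year} → lossless.
Decomposition 3: common = {Genre, DName, Studio}, closure = {Genre, DName, Studio} → lossy.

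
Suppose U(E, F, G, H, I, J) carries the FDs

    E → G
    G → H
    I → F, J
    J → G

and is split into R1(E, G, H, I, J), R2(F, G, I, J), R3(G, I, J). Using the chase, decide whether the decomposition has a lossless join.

Chase test. Columns are E, F, G, H, I, J; row i has aⱼ where attribute j ∈ Ri, else bᵢⱼ.
Initial tableau (one row per fragment):
  row 1: a1 b12 a3 a4 a5 a6
  row 2: b21 a2 a3 b24 a5 a6
  row 3: b31 b32 a3 b34 a5 a6
Rows 1 and 2 agree on G; apply G→H and equate their H entries.
Rows 1 and 3 agree on G; apply G→H and equate their H entries.
Rows 1 and 2 agree on I; apply I→F, J and equate their F, J entries.
Rows 1 and 3 agree on I; apply I→F, J and equate their F, J entries.
Row 1 is now all distinguished symbols — the join is lossless.

Yes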